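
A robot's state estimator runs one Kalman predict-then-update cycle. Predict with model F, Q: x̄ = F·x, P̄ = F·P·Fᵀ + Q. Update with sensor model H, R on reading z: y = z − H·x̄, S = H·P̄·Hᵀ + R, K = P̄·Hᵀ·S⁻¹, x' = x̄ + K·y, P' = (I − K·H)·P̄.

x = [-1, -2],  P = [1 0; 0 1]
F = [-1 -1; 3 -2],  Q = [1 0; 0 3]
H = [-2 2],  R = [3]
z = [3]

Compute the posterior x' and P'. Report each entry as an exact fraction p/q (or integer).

x' = [205/87, 325/87]
P' = [197/87 185/87; 185/87 236/87]

x̄ = F·x = [3, 1]
P̄ = F·P·Fᵀ + Q = [3 -1; -1 16]
y = z − H·x̄ = [7]
S = H·P̄·Hᵀ + R = [87]
K = P̄·Hᵀ·S⁻¹ = [-8/87; 34/87]
x' = x̄ + K·y = [205/87, 325/87]
P' = (I − K·H)·P̄ = [197/87 185/87; 185/87 236/87]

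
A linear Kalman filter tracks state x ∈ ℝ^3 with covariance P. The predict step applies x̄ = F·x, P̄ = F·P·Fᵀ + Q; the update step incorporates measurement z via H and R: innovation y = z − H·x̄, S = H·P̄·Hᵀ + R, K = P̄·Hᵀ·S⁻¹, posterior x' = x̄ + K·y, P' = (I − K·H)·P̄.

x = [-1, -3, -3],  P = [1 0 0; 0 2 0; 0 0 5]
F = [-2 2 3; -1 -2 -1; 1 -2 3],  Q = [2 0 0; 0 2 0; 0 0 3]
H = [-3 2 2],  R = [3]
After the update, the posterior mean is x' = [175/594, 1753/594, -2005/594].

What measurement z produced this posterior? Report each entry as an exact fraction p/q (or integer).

z = [-2]

x̄ = F·x = [-13, 10, -4]
P̄ = F·P·Fᵀ + Q = [59 -21 35; -21 16 -8; 35 -8 57]
S = H·P̄·Hᵀ + R = [594]
K = P̄·Hᵀ·S⁻¹ = [-149/594; 79/594; -7/594]
x' − x̄ = [7897/594, -4187/594, 371/594] = K·y
y = (KᵀK)⁻¹·Kᵀ·(x' − x̄) = [-53]
z = y + H·x̄ = [-53] + [51] = [-2]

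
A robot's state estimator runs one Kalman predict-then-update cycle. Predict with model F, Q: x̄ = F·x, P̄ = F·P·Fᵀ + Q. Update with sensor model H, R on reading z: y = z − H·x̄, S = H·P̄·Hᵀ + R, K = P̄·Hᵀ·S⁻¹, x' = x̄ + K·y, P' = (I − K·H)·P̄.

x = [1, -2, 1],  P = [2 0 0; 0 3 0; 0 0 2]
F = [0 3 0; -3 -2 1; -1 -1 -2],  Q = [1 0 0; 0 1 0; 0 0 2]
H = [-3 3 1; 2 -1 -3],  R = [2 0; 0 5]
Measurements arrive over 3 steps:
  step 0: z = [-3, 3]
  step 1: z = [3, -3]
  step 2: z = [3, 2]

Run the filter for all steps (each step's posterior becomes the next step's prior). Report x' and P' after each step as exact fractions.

step 0: x̄ = F·x = [-6, 2, -1]
step 0: P̄ = F·P·Fᵀ + Q = [28 -18 -9; -18 33 8; -9 8 15]
step 0: y = z − H·x̄ = [-26, 14]
step 0: S = H·P̄·Hᵀ + R = [992 -653; -653 513]
step 0: K = P̄·Hᵀ·S⁻¹ = [-9458/82487 4201/82487; 21864/82487 12877/82487; -12505/82487 -27334/82487]
step 0: x' = x̄ + K·y = [-190200/82487, -223212/82487, -140033/82487]
step 0: P' = (I − K·H)·P̄ = [495009/82487 428665/82487 180116/82487; 428665/82487 399528/82487 131139/82487; 180116/82487 131139/82487 121921/82487]
step 1: x̄ = F·x = [-669636/82487, 876991/82487, 693478/82487]
step 1: P̄ = F·P·Fᵀ + Q = [3678239/82487 -5861736/82487 -3271413/82487; -5861736/82487 9796329/82487 5477563/82487; -3271413/82487 5477563/82487 3649545/82487]
step 1: y = z − H·x̄ = [-5085898/82487, 4049236/82487]
step 1: S = H·P̄·Hᵀ + R = [283090735/82487 -205923853/82487; -205923853/82487 153336903/82487]
step 1: K = P̄·Hᵀ·S⁻¹ = [-1784372515/12167048608 -568733857/12167048608; 86175381/380220269 21620761/380220269; -1765579319/12167048608 -4193642333/12167048608]
step 1: x' = x̄ + K·y = [-8336433405/6083524304, -209510349/380220269, 2643382327/6083524304]
step 1: P' = (I − K·H)·P̄ = [11476008849/12167048608 260867803/380220269 5815972429/12167048608; 260867803/380220269 306403839/380220269 35742654/380220269; 5815972429/12167048608 35742654/380220269 10485463865/12167048608]
step 2: x̄ = F·x = [-628531047/380220269, 17178506855/3041762152, 492448795/467963408]
step 2: P̄ = F·P·Fᵀ + Q = [3137854820/380220269 -4079005299/380220269 -147405450/29247713; -4079005299/380220269 56464656393/3041762152 4127574997/467963408; -147405450/29247713 4127574997/467963408 10160874861/935926816]
step 2: y = z − H·x̄ = [-121391792809/6083524304, 85842558827/6083524304]
step 2: S = H·P̄·Hᵀ + R = [6454188043673/12167048608 -4598768486267/12167048608; -4598768486267/12167048608 3779024028513/12167048608]
step 2: K = P̄·Hᵀ·S⁻¹ = [-39459501443612/266445891336995 -11686115741588/266445891336995; 59681647162911/266445891336995 15597441251239/266445891336995; -7707120507920/53289178267399 -18209641590203/53289178267399]
step 2: x' = x̄ + K·y = [182029568623673/266445891336995, 533958130283576/266445891336995, -47083326727184/53289178267399]
step 2: P' = (I − K·H)·P̄ = [248066762746092/266445891336995 180159968981629/266445891336995 24960275681233/53289178267399; 180159968981629/266445891336995 212149609013133/266445891336995 4678874846262/53289178267399; 24960275681233/53289178267399 4678874846262/53289178267399 45429961489073/53289178267399]

step 0: x' = [-190200/82487, -223212/82487, -140033/82487], P' = [495009/82487 428665/82487 180116/82487; 428665/82487 399528/82487 131139/82487; 180116/82487 131139/82487 121921/82487]
step 1: x' = [-8336433405/6083524304, -209510349/380220269, 2643382327/6083524304], P' = [11476008849/12167048608 260867803/380220269 5815972429/12167048608; 260867803/380220269 306403839/380220269 35742654/380220269; 5815972429/12167048608 35742654/380220269 10485463865/12167048608]
step 2: x' = [182029568623673/266445891336995, 533958130283576/266445891336995, -47083326727184/53289178267399], P' = [248066762746092/266445891336995 180159968981629/266445891336995 24960275681233/53289178267399; 180159968981629/266445891336995 212149609013133/266445891336995 4678874846262/53289178267399; 24960275681233/53289178267399 4678874846262/53289178267399 45429961489073/53289178267399]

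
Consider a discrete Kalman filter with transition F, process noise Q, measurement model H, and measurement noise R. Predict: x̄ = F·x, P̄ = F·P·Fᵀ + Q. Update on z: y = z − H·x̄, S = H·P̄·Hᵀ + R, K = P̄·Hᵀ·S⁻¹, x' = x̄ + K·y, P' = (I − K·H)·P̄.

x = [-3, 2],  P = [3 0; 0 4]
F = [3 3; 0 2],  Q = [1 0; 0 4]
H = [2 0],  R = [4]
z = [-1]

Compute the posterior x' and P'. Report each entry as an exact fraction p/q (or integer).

x' = [-7/13, 64/13]
P' = [64/65 24/65; 24/65 724/65]

x̄ = F·x = [-3, 4]
P̄ = F·P·Fᵀ + Q = [64 24; 24 20]
y = z − H·x̄ = [5]
S = H·P̄·Hᵀ + R = [260]
K = P̄·Hᵀ·S⁻¹ = [32/65; 12/65]
x' = x̄ + K·y = [-7/13, 64/13]
P' = (I − K·H)·P̄ = [64/65 24/65; 24/65 724/65]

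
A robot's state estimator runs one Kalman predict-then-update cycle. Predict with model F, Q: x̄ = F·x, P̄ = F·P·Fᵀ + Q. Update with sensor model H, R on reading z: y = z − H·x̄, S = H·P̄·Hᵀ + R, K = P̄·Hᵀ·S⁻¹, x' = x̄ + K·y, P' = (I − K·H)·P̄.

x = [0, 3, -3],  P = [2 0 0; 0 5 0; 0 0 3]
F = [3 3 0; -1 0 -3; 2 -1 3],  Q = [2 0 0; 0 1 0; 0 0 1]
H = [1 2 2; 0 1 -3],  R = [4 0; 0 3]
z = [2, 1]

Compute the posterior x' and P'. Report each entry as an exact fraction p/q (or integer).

x̄ = F·x = [9, 9, -12]
P̄ = F·P·Fᵀ + Q = [65 -6 -3; -6 30 -31; -3 -31 41]
y = z − H·x̄ = [-1, -44]
S = H·P̄·Hᵀ + R = [69 -59; -59 588]
K = P̄·Hᵀ·S⁻¹ = [27813/37091 2980/37091; 2553/37091 8015/37091; 910/37091 -9623/37091]
x' = x̄ + K·y = [174886/37091, -21394/37091, -22590/37091]
P' = (I − K·H)·P̄ = [1094764/37091 -366582/37091 -125174/37091; -366582/37091 147309/37091 41088/37091; -125174/37091 41088/37091 23319/37091]

x' = [174886/37091, -21394/37091, -22590/37091]
P' = [1094764/37091 -366582/37091 -125174/37091; -366582/37091 147309/37091 41088/37091; -125174/37091 41088/37091 23319/37091]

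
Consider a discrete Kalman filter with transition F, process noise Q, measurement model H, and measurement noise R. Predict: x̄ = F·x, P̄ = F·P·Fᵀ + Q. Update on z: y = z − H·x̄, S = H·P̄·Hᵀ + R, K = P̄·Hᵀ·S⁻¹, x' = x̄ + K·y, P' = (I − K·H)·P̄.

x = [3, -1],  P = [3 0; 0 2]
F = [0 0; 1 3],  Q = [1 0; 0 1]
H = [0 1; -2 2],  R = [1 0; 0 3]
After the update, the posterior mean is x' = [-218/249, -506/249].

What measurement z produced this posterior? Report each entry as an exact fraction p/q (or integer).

x̄ = F·x = [0, 0]
P̄ = F·P·Fᵀ + Q = [1 0; 0 22]
S = H·P̄·Hᵀ + R = [23 44; 44 95]
K = P̄·Hᵀ·S⁻¹ = [88/249 -46/249; 154/249 44/249]
x' − x̄ = [-218/249, -506/249] = K·y
y = (KᵀK)⁻¹·Kᵀ·(x' − x̄) = [-3, -1]
z = y + H·x̄ = [-3, -1] + [0, 0] = [-3, -1]

z = [-3, -1]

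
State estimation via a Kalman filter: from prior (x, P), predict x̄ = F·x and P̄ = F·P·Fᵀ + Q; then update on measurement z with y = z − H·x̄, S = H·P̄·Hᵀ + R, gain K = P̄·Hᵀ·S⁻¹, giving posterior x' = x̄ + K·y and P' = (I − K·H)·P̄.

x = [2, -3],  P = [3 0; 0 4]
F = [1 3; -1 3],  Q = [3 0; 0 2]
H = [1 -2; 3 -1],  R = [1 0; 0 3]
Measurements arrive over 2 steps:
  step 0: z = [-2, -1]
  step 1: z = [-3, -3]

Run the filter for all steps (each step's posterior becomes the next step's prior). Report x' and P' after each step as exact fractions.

step 0: x' = [-1061/16271, 13940/16271], P' = [8355/16271 5796/16271; 5796/16271 7719/16271]
step 1: x' = [-6486412/14877001, 19748547/14877001], P' = [7248717/14877001 4866444/14877001; 4866444/14877001 6470904/14877001]

step 0: x̄ = F·x = [-7, -11]
step 0: P̄ = F·P·Fᵀ + Q = [42 33; 33 41]
step 0: y = z − H·x̄ = [-17, 9]
step 0: S = H·P̄·Hᵀ + R = [75 -23; -23 224]
step 0: K = P̄·Hᵀ·S⁻¹ = [-3237/16271 6423/16271; -9642/16271 3223/16271]
step 0: x' = x̄ + K·y = [-1061/16271, 13940/16271]
step 0: P' = (I − K·H)·P̄ = [8355/16271 5796/16271; 5796/16271 7719/16271]
step 1: x̄ = F·x = [40759/16271, 42881/16271]
step 1: P̄ = F·P·Fᵀ + Q = [161415/16271 61116/16271; 61116/16271 75592/16271]
step 1: y = z − H·x̄ = [-3810/16271, -128209/16271]
step 1: S = H·P̄·Hᵀ + R = [235590/16271 207617/16271; 207617/16271 1210444/16271]
step 1: K = P̄·Hᵀ·S⁻¹ = [-2484171/14877001 5626569/14877001; -8075364/14877001 2709476/14877001]
step 1: x' = x̄ + K·y = [-6486412/14877001, 19748547/14877001]
step 1: P' = (I − K·H)·P̄ = [7248717/14877001 4866444/14877001; 4866444/14877001 6470904/14877001]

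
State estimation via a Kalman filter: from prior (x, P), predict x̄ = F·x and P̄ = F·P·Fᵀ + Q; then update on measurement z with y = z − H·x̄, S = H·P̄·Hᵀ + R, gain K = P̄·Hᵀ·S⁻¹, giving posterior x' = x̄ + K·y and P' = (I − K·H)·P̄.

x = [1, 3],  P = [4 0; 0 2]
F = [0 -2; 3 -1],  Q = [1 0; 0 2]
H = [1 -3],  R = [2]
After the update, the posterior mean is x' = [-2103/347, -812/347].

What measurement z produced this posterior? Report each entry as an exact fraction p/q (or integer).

x̄ = F·x = [-6, 0]
P̄ = F·P·Fᵀ + Q = [9 4; 4 40]
S = H·P̄·Hᵀ + R = [347]
K = P̄·Hᵀ·S⁻¹ = [-3/347; -116/347]
x' − x̄ = [-21/347, -812/347] = K·y
y = (KᵀK)⁻¹·Kᵀ·(x' − x̄) = [7]
z = y + H·x̄ = [7] + [-6] = [1]

z = [1]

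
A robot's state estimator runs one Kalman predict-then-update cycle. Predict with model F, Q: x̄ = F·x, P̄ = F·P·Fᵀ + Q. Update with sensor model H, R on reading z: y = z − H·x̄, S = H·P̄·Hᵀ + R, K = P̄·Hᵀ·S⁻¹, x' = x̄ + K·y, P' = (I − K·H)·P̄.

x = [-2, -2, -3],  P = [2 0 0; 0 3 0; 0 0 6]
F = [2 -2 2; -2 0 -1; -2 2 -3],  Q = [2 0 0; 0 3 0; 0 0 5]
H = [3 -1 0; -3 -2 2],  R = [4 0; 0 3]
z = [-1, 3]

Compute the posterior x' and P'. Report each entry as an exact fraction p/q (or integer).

x' = [616/22537, 39249/22537, 70755/22537]
P' = [29386/67611 35078/67611 72128/67611; 35078/67611 200038/67611 235816/67611; 72128/67611 235816/67611 366085/67611]

x̄ = F·x = [-6, 7, 9]
P̄ = F·P·Fᵀ + Q = [46 -20 -56; -20 17 26; -56 26 79]
y = z − H·x̄ = [24, -19]
S = H·P̄·Hᵀ + R = [555 -708; -708 1025]
K = P̄·Hᵀ·S⁻¹ = [13270/67611 -1562/22537; -23701/67611 -3742/22537; -4858/67611 4906/22537]
x' = x̄ + K·y = [616/22537, 39249/22537, 70755/22537]
P' = (I − K·H)·P̄ = [29386/67611 35078/67611 72128/67611; 35078/67611 200038/67611 235816/67611; 72128/67611 235816/67611 366085/67611]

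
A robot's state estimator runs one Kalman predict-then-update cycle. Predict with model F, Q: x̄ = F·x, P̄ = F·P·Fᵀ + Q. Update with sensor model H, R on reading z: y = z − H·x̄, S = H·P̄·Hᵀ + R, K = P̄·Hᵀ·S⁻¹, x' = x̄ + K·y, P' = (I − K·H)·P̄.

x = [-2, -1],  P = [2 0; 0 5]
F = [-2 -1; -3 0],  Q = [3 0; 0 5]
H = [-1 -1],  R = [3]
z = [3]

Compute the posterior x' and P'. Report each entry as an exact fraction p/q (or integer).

x' = [-31/33, -47/33]
P' = [136/33 -94/33; -94/33 293/66]

x̄ = F·x = [5, 6]
P̄ = F·P·Fᵀ + Q = [16 12; 12 23]
y = z − H·x̄ = [14]
S = H·P̄·Hᵀ + R = [66]
K = P̄·Hᵀ·S⁻¹ = [-14/33; -35/66]
x' = x̄ + K·y = [-31/33, -47/33]
P' = (I − K·H)·P̄ = [136/33 -94/33; -94/33 293/66]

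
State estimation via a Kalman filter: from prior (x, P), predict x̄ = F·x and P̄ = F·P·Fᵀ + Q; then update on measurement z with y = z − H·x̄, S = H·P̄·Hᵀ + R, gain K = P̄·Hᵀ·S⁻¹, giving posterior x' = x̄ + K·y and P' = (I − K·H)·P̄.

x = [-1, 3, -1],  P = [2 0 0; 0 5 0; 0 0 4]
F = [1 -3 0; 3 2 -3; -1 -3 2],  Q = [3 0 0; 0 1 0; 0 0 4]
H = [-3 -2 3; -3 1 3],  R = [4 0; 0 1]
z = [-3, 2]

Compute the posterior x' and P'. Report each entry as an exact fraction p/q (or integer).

x̄ = F·x = [-10, 6, -10]
P̄ = F·P·Fᵀ + Q = [50 -24 43; -24 75 -60; 43 -60 67]
y = z − H·x̄ = [9, -4]
S = H·P̄·Hᵀ + R = [1015 237; 237 139]
K = P̄·Hᵀ·S⁻¹ = [7209/42458 -26037/42458; -2157/6532 2127/6532; 5961/21229 -8331/21229]
x' = x̄ + K·y = [-255551/42458, 11271/6532, -125317/21229]
P' = (I − K·H)·P̄ = [378296/21229 -1407/3266 377005/21229; -1407/3266 3585/6532 -825/1633; 377005/21229 -825/1633 377803/21229]

x' = [-255551/42458, 11271/6532, -125317/21229]
P' = [378296/21229 -1407/3266 377005/21229; -1407/3266 3585/6532 -825/1633; 377005/21229 -825/1633 377803/21229]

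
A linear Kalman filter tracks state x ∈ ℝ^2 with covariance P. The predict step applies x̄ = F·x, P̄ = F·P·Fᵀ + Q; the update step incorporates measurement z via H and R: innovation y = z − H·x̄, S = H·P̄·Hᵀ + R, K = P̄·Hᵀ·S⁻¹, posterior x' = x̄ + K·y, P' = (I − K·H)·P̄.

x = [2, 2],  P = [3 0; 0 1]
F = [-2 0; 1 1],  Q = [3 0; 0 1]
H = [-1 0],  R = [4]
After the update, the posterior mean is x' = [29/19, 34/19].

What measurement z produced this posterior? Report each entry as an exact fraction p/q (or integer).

z = [-3]

x̄ = F·x = [-4, 4]
P̄ = F·P·Fᵀ + Q = [15 -6; -6 5]
S = H·P̄·Hᵀ + R = [19]
K = P̄·Hᵀ·S⁻¹ = [-15/19; 6/19]
x' − x̄ = [105/19, -42/19] = K·y
y = (KᵀK)⁻¹·Kᵀ·(x' − x̄) = [-7]
z = y + H·x̄ = [-7] + [4] = [-3]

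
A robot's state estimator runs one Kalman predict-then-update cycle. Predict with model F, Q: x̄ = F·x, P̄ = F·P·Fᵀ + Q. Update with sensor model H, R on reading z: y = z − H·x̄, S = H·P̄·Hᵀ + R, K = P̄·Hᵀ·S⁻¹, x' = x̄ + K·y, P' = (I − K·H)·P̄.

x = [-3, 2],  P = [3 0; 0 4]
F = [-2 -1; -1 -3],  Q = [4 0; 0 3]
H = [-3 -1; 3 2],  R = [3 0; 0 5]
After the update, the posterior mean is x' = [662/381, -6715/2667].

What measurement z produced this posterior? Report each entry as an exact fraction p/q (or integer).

x̄ = F·x = [4, -3]
P̄ = F·P·Fᵀ + Q = [20 18; 18 42]
S = H·P̄·Hᵀ + R = [333 -426; -426 569]
K = P̄·Hᵀ·S⁻¹ = [-166/381 -20/127; 1388/2667 562/889]
x' − x̄ = [-862/381, 1286/2667] = K·y
y = (KᵀK)⁻¹·Kᵀ·(x' − x̄) = [7, -5]
z = y + H·x̄ = [7, -5] + [-9, 6] = [-2, 1]

z = [-2, 1]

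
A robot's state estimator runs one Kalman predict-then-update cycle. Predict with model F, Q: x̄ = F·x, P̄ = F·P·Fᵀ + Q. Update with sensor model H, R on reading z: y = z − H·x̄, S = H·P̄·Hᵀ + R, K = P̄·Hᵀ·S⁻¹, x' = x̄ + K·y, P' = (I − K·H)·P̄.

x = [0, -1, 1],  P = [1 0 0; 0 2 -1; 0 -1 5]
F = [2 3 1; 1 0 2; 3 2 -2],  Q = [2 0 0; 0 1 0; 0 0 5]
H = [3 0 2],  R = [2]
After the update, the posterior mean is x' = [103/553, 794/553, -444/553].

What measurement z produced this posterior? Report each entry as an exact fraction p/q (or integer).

z = [-1]

x̄ = F·x = [-2, 2, -4]
P̄ = F·P·Fᵀ + Q = [23 6 12; 6 22 -21; 12 -21 50]
S = H·P̄·Hᵀ + R = [553]
K = P̄·Hᵀ·S⁻¹ = [93/553; -24/553; 136/553]
x' − x̄ = [1209/553, -312/553, 1768/553] = K·y
y = (KᵀK)⁻¹·Kᵀ·(x' − x̄) = [13]
z = y + H·x̄ = [13] + [-14] = [-1]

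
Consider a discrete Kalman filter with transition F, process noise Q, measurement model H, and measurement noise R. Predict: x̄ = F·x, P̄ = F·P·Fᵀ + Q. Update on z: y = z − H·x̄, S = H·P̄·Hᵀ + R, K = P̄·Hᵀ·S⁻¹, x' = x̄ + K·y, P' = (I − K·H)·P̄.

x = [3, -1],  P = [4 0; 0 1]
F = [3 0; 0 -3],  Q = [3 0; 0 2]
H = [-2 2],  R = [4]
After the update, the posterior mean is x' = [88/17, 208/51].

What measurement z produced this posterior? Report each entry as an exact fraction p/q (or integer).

x̄ = F·x = [9, 3]
P̄ = F·P·Fᵀ + Q = [39 0; 0 11]
S = H·P̄·Hᵀ + R = [204]
K = P̄·Hᵀ·S⁻¹ = [-13/34; 11/102]
x' − x̄ = [-65/17, 55/51] = K·y
y = (KᵀK)⁻¹·Kᵀ·(x' − x̄) = [10]
z = y + H·x̄ = [10] + [-12] = [-2]

z = [-2]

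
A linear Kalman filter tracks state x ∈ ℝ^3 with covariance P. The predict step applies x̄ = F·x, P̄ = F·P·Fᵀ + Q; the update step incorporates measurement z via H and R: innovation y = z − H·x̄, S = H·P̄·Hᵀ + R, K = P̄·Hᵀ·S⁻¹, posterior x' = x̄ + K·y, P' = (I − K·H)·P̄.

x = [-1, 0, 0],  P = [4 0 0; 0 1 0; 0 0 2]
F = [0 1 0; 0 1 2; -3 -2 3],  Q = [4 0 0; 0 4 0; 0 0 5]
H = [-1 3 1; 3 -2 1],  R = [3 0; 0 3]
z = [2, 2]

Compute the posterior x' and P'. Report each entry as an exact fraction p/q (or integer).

x' = [-343/3455, -287/3455, 7476/3455]
P' = [90719/24185 70831/24185 -122533/24185; 70831/24185 60959/24185 -98297/24185; -122533/24185 -98297/24185 202016/24185]

x̄ = F·x = [0, 0, 3]
P̄ = F·P·Fᵀ + Q = [5 1 -2; 1 13 10; -2 10 63]
y = z − H·x̄ = [-1, -1]
S = H·P̄·Hᵀ + R = [246 -13; -13 99]
K = P̄·Hᵀ·S⁻¹ = [-253/24185 2654/24185; 4583/24185 -2574/24185; 9886/24185 10337/24185]
x' = x̄ + K·y = [-343/3455, -287/3455, 7476/3455]
P' = (I − K·H)·P̄ = [90719/24185 70831/24185 -122533/24185; 70831/24185 60959/24185 -98297/24185; -122533/24185 -98297/24185 202016/24185]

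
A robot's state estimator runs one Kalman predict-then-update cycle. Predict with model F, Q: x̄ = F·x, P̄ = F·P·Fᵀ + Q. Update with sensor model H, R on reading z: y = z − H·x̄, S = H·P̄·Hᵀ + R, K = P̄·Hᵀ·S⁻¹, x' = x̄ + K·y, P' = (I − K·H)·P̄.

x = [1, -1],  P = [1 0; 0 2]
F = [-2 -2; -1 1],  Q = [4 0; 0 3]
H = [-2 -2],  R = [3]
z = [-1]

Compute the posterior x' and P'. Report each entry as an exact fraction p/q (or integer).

x' = [28/15, -22/15]
P' = [416/75 -374/75; -374/75 386/75]

x̄ = F·x = [0, -2]
P̄ = F·P·Fᵀ + Q = [16 -2; -2 6]
y = z − H·x̄ = [-5]
S = H·P̄·Hᵀ + R = [75]
K = P̄·Hᵀ·S⁻¹ = [-28/75; -8/75]
x' = x̄ + K·y = [28/15, -22/15]
P' = (I − K·H)·P̄ = [416/75 -374/75; -374/75 386/75]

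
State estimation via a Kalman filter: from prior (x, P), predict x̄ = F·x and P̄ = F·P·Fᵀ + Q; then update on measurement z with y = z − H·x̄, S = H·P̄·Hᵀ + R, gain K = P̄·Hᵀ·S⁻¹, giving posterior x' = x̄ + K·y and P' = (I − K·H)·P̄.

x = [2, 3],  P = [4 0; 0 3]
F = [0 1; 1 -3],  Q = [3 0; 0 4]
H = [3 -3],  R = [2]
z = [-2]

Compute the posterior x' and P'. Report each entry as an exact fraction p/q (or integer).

x' = [159/533, 493/533]
P' = [1173/533 1143/533; 1143/533 1231/533]

x̄ = F·x = [3, -7]
P̄ = F·P·Fᵀ + Q = [6 -9; -9 35]
y = z − H·x̄ = [-32]
S = H·P̄·Hᵀ + R = [533]
K = P̄·Hᵀ·S⁻¹ = [45/533; -132/533]
x' = x̄ + K·y = [159/533, 493/533]
P' = (I − K·H)·P̄ = [1173/533 1143/533; 1143/533 1231/533]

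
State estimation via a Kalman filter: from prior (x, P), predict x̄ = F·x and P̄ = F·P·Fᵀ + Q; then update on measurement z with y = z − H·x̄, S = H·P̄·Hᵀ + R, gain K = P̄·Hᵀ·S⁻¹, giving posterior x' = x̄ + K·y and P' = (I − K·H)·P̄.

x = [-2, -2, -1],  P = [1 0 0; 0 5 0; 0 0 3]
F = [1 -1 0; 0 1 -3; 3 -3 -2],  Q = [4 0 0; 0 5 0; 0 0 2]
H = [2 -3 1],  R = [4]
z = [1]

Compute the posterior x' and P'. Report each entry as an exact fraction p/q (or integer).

x̄ = F·x = [0, 1, 2]
P̄ = F·P·Fᵀ + Q = [10 -5 18; -5 37 3; 18 3 68]
y = z − H·x̄ = [2]
S = H·P̄·Hᵀ + R = [559]
K = P̄·Hᵀ·S⁻¹ = [53/559; -118/559; 95/559]
x' = x̄ + K·y = [106/559, 323/559, 1308/559]
P' = (I − K·H)·P̄ = [2781/559 3459/559 5027/559; 3459/559 6759/559 12887/559; 5027/559 12887/559 28987/559]

x' = [106/559, 323/559, 1308/559]
P' = [2781/559 3459/559 5027/559; 3459/559 6759/559 12887/559; 5027/559 12887/559 28987/559]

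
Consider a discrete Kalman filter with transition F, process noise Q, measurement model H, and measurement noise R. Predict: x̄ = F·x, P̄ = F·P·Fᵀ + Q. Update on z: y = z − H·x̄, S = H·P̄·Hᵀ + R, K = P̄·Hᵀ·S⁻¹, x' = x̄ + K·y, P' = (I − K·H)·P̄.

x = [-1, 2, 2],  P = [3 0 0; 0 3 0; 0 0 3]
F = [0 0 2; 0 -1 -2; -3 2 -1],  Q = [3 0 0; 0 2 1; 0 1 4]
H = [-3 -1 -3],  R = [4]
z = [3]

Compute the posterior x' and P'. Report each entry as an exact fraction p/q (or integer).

x' = [34/11, -166/33, -7/3]
P' = [635/44 -376/33 -127/12; -376/33 1619/99 53/9; -127/12 53/9 325/36]

x̄ = F·x = [4, -6, 5]
P̄ = F·P·Fᵀ + Q = [15 -12 -6; -12 17 1; -6 1 46]
y = z − H·x̄ = [24]
S = H·P̄·Hᵀ + R = [396]
K = P̄·Hᵀ·S⁻¹ = [-5/132; 4/99; -11/36]
x' = x̄ + K·y = [34/11, -166/33, -7/3]
P' = (I − K·H)·P̄ = [635/44 -376/33 -127/12; -376/33 1619/99 53/9; -127/12 53/9 325/36]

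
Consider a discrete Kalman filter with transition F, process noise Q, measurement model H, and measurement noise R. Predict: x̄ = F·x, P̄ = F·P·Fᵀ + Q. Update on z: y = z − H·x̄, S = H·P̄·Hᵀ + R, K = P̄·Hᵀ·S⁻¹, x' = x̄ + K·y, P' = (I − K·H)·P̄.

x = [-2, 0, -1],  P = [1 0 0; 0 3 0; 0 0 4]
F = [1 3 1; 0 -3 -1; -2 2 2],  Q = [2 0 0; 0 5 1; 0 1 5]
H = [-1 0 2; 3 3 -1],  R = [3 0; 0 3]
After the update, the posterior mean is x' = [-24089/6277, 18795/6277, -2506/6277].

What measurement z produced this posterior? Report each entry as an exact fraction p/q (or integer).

x̄ = F·x = [-3, 1, 2]
P̄ = F·P·Fᵀ + Q = [34 -31 24; -31 36 -25; 24 -25 37]
S = H·P̄·Hᵀ + R = [89 -65; -65 118]
K = P̄·Hᵀ·S⁻¹ = [677/6277 -425/6277; 358/6277 2325/6277; 3300/6277 -310/6277]
x' − x̄ = [-5258/6277, 12518/6277, -15060/6277] = K·y
y = (KᵀK)⁻¹·Kᵀ·(x' − x̄) = [-4, 6]
z = y + H·x̄ = [-4, 6] + [7, -8] = [3, -2]

z = [3, -2]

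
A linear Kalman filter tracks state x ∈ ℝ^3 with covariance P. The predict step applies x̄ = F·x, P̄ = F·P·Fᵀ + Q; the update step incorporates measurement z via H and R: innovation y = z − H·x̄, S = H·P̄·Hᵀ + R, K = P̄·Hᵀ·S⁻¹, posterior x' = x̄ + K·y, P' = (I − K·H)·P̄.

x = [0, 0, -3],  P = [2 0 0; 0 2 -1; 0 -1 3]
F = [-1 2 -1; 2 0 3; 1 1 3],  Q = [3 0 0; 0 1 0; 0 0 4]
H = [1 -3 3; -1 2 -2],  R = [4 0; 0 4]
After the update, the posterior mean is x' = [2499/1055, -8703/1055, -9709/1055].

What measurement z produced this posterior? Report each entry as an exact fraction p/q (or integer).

z = [-1, -1]

x̄ = F·x = [3, -9, -9]
P̄ = F·P·Fᵀ + Q = [20 -19 -12; -19 36 28; -12 28 29]
S = H·P̄·Hᵀ + R = [147 -109; -109 88]
K = P̄·Hᵀ·S⁻¹ = [-98/1055 -529/1055; 31/1055 458/1055; 298/1055 489/1055]
x' − x̄ = [-666/1055, 792/1055, -214/1055] = K·y
y = (KᵀK)⁻¹·Kᵀ·(x' − x̄) = [-4, 2]
z = y + H·x̄ = [-4, 2] + [3, -3] = [-1, -1]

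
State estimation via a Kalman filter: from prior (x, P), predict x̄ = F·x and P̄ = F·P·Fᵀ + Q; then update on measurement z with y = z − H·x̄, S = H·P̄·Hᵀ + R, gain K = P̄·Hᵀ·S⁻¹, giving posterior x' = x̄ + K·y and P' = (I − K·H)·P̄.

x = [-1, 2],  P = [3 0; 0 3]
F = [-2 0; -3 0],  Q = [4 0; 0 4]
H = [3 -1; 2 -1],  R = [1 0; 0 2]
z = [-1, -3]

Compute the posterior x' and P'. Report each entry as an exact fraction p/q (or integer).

x̄ = F·x = [2, 3]
P̄ = F·P·Fᵀ + Q = [16 18; 18 31]
y = z − H·x̄ = [-4, -4]
S = H·P̄·Hᵀ + R = [68 37; 37 25]
K = P̄·Hᵀ·S⁻¹ = [232/331 -158/331; 390/331 -511/331]
x' = x̄ + K·y = [366/331, 1477/331]
P' = (I − K·H)·P̄ = [548/331 1412/331; 1412/331 3846/331]

x' = [366/331, 1477/331]
P' = [548/331 1412/331; 1412/331 3846/331]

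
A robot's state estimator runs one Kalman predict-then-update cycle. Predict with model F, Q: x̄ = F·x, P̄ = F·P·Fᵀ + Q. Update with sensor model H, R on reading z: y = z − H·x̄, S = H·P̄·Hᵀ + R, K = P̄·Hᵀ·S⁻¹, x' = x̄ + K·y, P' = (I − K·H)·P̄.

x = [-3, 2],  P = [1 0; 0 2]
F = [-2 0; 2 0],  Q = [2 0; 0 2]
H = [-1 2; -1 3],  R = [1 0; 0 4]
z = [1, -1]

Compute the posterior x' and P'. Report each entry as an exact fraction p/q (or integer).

x' = [27/146, 25/146]
P' = [131/73 51/73; 51/73 31/73]

x̄ = F·x = [6, -6]
P̄ = F·P·Fᵀ + Q = [6 -4; -4 6]
y = z − H·x̄ = [19, 23]
S = H·P̄·Hᵀ + R = [47 62; 62 88]
K = P̄·Hᵀ·S⁻¹ = [-29/73 11/146; 11/73 21/146]
x' = x̄ + K·y = [27/146, 25/146]
P' = (I − K·H)·P̄ = [131/73 51/73; 51/73 31/73]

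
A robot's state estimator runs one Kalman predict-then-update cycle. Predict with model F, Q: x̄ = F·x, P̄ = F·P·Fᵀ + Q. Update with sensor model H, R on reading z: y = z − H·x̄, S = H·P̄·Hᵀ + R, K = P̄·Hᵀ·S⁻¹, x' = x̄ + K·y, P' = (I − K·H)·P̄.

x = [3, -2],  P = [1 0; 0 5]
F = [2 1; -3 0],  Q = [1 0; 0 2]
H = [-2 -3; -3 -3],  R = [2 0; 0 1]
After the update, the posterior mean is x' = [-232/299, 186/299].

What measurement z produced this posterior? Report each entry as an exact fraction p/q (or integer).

z = [-2, 1]

x̄ = F·x = [4, -9]
P̄ = F·P·Fᵀ + Q = [10 -6; -6 11]
S = H·P̄·Hᵀ + R = [69 69; 69 82]
K = P̄·Hᵀ·S⁻¹ = [664/897 -10/13; -229/299 6/13]
x' − x̄ = [-1428/299, 2877/299] = K·y
y = (KᵀK)⁻¹·Kᵀ·(x' − x̄) = [-21, -14]
z = y + H·x̄ = [-21, -14] + [19, 15] = [-2, 1]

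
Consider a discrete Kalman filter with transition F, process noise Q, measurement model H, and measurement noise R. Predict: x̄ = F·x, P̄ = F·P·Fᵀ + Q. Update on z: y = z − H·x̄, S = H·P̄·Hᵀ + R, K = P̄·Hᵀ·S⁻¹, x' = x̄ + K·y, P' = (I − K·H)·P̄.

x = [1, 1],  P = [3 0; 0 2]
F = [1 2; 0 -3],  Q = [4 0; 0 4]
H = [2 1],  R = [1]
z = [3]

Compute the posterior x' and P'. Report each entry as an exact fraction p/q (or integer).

x̄ = F·x = [3, -3]
P̄ = F·P·Fᵀ + Q = [15 -12; -12 22]
y = z − H·x̄ = [0]
S = H·P̄·Hᵀ + R = [35]
K = P̄·Hᵀ·S⁻¹ = [18/35; -2/35]
x' = x̄ + K·y = [3, -3]
P' = (I − K·H)·P̄ = [201/35 -384/35; -384/35 766/35]

x' = [3, -3]
P' = [201/35 -384/35; -384/35 766/35]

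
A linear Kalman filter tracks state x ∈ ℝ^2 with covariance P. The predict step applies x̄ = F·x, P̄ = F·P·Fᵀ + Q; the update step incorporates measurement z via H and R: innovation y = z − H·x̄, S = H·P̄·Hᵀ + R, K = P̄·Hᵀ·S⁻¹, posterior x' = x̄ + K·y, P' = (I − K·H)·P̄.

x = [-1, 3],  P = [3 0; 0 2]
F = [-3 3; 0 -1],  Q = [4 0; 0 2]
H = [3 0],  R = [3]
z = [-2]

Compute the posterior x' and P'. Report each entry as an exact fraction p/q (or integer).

x' = [-43/74, -54/37]
P' = [49/148 -3/74; -3/74 121/37]

x̄ = F·x = [12, -3]
P̄ = F·P·Fᵀ + Q = [49 -6; -6 4]
y = z − H·x̄ = [-38]
S = H·P̄·Hᵀ + R = [444]
K = P̄·Hᵀ·S⁻¹ = [49/148; -3/74]
x' = x̄ + K·y = [-43/74, -54/37]
P' = (I − K·H)·P̄ = [49/148 -3/74; -3/74 121/37]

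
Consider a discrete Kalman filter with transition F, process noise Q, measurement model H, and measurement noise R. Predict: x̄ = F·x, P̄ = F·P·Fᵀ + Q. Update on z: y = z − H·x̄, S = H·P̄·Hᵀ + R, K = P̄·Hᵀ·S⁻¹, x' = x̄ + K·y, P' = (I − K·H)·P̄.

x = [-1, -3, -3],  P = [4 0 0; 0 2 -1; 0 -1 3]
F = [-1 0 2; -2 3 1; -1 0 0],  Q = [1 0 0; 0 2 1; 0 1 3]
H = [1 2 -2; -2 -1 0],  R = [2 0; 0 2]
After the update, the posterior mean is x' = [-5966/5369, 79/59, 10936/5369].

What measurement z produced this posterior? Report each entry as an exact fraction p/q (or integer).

x̄ = F·x = [-5, -10, 1]
P̄ = F·P·Fᵀ + Q = [17 8 4; 8 33 9; 4 9 7]
S = H·P̄·Hᵀ + R = [123 -106; -106 135]
K = P̄·Hᵀ·S⁻¹ = [-1077/5369 -2516/5369; 26/59 -1/59; -722/5369 -1243/5369]
x' − x̄ = [20879/5369, 669/59, 5567/5369] = K·y
y = (KᵀK)⁻¹·Kᵀ·(x' − x̄) = [25, -19]
z = y + H·x̄ = [25, -19] + [-27, 20] = [-2, 1]

z = [-2, 1]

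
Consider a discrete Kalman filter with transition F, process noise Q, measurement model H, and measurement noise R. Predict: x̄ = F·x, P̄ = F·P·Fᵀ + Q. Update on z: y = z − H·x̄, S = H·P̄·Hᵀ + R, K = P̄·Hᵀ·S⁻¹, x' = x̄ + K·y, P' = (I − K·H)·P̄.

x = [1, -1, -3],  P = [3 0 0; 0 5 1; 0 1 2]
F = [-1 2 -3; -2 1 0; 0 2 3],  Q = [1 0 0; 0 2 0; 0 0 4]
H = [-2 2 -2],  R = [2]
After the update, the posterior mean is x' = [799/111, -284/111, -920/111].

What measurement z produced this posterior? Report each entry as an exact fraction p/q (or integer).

x̄ = F·x = [6, -3, -11]
P̄ = F·P·Fᵀ + Q = [30 13 2; 13 19 13; 2 13 54]
S = H·P̄·Hᵀ + R = [222]
K = P̄·Hᵀ·S⁻¹ = [-19/111; -7/111; -43/111]
x' − x̄ = [133/111, 49/111, 301/111] = K·y
y = (KᵀK)⁻¹·Kᵀ·(x' − x̄) = [-7]
z = y + H·x̄ = [-7] + [4] = [-3]

z = [-3]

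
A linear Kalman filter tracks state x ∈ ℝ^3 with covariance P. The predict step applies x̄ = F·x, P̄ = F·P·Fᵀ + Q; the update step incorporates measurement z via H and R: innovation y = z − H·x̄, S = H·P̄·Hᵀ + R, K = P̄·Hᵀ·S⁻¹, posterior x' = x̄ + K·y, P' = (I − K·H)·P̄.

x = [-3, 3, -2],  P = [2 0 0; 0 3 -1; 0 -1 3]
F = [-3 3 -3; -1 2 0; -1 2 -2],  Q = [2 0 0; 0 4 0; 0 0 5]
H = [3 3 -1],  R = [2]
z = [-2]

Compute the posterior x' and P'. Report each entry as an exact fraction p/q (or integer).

x̄ = F·x = [24, 9, 13]
P̄ = F·P·Fᵀ + Q = [92 30 54; 30 18 18; 54 18 39]
y = z − H·x̄ = [-88]
S = H·P̄·Hᵀ + R = [1139]
K = P̄·Hᵀ·S⁻¹ = [312/1139; 126/1139; 177/1139]
x' = x̄ + K·y = [-120/1139, -837/1139, -769/1139]
P' = (I − K·H)·P̄ = [7444/1139 -5142/1139 6282/1139; -5142/1139 4626/1139 -1800/1139; 6282/1139 -1800/1139 13092/1139]

x' = [-120/1139, -837/1139, -769/1139]
P' = [7444/1139 -5142/1139 6282/1139; -5142/1139 4626/1139 -1800/1139; 6282/1139 -1800/1139 13092/1139]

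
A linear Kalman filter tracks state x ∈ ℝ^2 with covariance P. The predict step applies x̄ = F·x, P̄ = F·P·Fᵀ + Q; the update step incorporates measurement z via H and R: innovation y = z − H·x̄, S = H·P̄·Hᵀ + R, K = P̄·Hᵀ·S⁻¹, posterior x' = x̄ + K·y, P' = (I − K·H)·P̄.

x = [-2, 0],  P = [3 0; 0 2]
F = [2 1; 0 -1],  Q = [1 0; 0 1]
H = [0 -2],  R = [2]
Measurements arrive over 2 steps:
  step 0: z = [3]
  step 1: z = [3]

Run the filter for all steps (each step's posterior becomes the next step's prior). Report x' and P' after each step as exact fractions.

step 0: x̄ = F·x = [-4, 0]
step 0: P̄ = F·P·Fᵀ + Q = [15 -2; -2 3]
step 0: y = z − H·x̄ = [3]
step 0: S = H·P̄·Hᵀ + R = [14]
step 0: K = P̄·Hᵀ·S⁻¹ = [2/7; -3/7]
step 0: x' = x̄ + K·y = [-22/7, -9/7]
step 0: P' = (I − K·H)·P̄ = [97/7 -2/7; -2/7 3/7]
step 1: x̄ = F·x = [-53/7, 9/7]
step 1: P̄ = F·P·Fᵀ + Q = [390/7 1/7; 1/7 10/7]
step 1: y = z − H·x̄ = [39/7]
step 1: S = H·P̄·Hᵀ + R = [54/7]
step 1: K = P̄·Hᵀ·S⁻¹ = [-1/27; -10/27]
step 1: x' = x̄ + K·y = [-70/9, -7/9]
step 1: P' = (I − K·H)·P̄ = [1504/27 1/27; 1/27 10/27]

step 0: x' = [-22/7, -9/7], P' = [97/7 -2/7; -2/7 3/7]
step 1: x' = [-70/9, -7/9], P' = [1504/27 1/27; 1/27 10/27]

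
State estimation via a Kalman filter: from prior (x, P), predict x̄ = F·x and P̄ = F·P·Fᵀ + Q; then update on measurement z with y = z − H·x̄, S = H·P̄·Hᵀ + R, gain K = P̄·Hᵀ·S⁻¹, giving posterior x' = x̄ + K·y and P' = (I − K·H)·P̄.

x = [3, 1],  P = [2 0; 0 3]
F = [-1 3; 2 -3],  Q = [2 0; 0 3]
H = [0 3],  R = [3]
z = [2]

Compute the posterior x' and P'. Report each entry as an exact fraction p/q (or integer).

x̄ = F·x = [0, 3]
P̄ = F·P·Fᵀ + Q = [31 -31; -31 38]
y = z − H·x̄ = [-7]
S = H·P̄·Hᵀ + R = [345]
K = P̄·Hᵀ·S⁻¹ = [-31/115; 38/115]
x' = x̄ + K·y = [217/115, 79/115]
P' = (I − K·H)·P̄ = [682/115 -31/115; -31/115 38/115]

x' = [217/115, 79/115]
P' = [682/115 -31/115; -31/115 38/115]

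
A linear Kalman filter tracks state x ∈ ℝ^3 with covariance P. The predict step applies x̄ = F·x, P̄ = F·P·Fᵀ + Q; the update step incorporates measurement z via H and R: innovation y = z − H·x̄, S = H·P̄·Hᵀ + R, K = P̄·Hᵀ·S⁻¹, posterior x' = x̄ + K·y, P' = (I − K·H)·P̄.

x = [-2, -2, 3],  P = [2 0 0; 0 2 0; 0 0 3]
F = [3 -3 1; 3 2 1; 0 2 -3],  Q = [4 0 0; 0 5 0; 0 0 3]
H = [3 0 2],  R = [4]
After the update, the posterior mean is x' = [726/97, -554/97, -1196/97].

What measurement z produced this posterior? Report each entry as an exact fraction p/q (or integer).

x̄ = F·x = [3, -7, -13]
P̄ = F·P·Fᵀ + Q = [43 9 -21; 9 34 -1; -21 -1 38]
S = H·P̄·Hᵀ + R = [291]
K = P̄·Hᵀ·S⁻¹ = [29/97; 25/291; 13/291]
x' − x̄ = [435/97, 125/97, 65/97] = K·y
y = (KᵀK)⁻¹·Kᵀ·(x' − x̄) = [15]
z = y + H·x̄ = [15] + [-17] = [-2]

z = [-2]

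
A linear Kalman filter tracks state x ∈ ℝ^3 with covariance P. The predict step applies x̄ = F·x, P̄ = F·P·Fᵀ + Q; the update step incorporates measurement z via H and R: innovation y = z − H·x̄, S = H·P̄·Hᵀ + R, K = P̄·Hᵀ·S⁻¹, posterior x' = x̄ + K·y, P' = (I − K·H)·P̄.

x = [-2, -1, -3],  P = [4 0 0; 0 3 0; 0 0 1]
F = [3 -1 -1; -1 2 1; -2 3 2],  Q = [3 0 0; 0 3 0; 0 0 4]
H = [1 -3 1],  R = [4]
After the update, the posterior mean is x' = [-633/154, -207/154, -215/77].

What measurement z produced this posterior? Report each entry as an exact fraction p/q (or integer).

x̄ = F·x = [-2, -3, -5]
P̄ = F·P·Fᵀ + Q = [43 -19 -35; -19 20 28; -35 28 51]
S = H·P̄·Hᵀ + R = [154]
K = P̄·Hᵀ·S⁻¹ = [65/154; -51/154; -34/77]
x' − x̄ = [-325/154, 255/154, 170/77] = K·y
y = (KᵀK)⁻¹·Kᵀ·(x' − x̄) = [-5]
z = y + H·x̄ = [-5] + [2] = [-3]

z = [-3]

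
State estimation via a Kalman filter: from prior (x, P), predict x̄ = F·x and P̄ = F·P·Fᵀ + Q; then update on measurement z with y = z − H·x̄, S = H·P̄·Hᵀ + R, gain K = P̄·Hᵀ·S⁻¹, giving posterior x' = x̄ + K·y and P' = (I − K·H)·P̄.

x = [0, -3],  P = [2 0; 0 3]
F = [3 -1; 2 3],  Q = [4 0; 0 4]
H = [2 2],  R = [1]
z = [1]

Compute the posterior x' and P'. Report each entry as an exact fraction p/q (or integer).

x' = [1571/281, -1437/281]
P' = [3889/281 -3861/281; -3861/281 3903/281]

x̄ = F·x = [3, -9]
P̄ = F·P·Fᵀ + Q = [25 3; 3 39]
y = z − H·x̄ = [13]
S = H·P̄·Hᵀ + R = [281]
K = P̄·Hᵀ·S⁻¹ = [56/281; 84/281]
x' = x̄ + K·y = [1571/281, -1437/281]
P' = (I − K·H)·P̄ = [3889/281 -3861/281; -3861/281 3903/281]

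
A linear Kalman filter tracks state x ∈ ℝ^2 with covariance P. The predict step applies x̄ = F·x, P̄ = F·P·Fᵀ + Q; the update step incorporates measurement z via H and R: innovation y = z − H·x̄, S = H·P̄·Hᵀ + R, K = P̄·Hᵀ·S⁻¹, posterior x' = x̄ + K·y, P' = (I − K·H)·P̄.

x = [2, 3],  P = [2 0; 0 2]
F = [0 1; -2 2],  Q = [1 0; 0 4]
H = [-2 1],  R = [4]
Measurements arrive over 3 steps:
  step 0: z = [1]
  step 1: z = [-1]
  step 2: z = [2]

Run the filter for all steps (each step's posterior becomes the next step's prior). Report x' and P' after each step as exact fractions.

step 0: x̄ = F·x = [3, 2]
step 0: P̄ = F·P·Fᵀ + Q = [3 4; 4 20]
step 0: y = z − H·x̄ = [5]
step 0: S = H·P̄·Hᵀ + R = [20]
step 0: K = P̄·Hᵀ·S⁻¹ = [-1/10; 3/5]
step 0: x' = x̄ + K·y = [5/2, 5]
step 0: P' = (I − K·H)·P̄ = [14/5 26/5; 26/5 64/5]
step 1: x̄ = F·x = [5, 5]
step 1: P̄ = F·P·Fᵀ + Q = [69/5 76/5; 76/5 124/5]
step 1: y = z − H·x̄ = [4]
step 1: S = H·P̄·Hᵀ + R = [116/5]
step 1: K = P̄·Hᵀ·S⁻¹ = [-31/58; -7/29]
step 1: x' = x̄ + K·y = [83/29, 117/29]
step 1: P' = (I − K·H)·P̄ = [208/29 354/29; 354/29 680/29]
step 2: x̄ = F·x = [117/29, 68/29]
step 2: P̄ = F·P·Fᵀ + Q = [709/29 652/29; 652/29 836/29]
step 2: y = z − H·x̄ = [224/29]
step 2: S = H·P̄·Hᵀ + R = [1180/29]
step 2: K = P̄·Hᵀ·S⁻¹ = [-383/590; -117/295]
step 2: x' = x̄ + K·y = [-289/295, -212/295]
step 2: P' = (I − K·H)·P̄ = [2154/295 3542/295; 3542/295 6616/295]

step 0: x' = [5/2, 5], P' = [14/5 26/5; 26/5 64/5]
step 1: x' = [83/29, 117/29], P' = [208/29 354/29; 354/29 680/29]
step 2: x' = [-289/295, -212/295], P' = [2154/295 3542/295; 3542/295 6616/295]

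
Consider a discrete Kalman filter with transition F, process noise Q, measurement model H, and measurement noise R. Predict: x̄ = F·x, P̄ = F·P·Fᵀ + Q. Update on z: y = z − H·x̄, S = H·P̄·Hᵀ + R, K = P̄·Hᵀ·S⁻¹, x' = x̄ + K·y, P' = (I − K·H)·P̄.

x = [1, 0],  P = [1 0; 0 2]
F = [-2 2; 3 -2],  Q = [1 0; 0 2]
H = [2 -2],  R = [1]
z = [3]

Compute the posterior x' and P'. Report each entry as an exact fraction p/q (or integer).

x' = [220/241, -135/241]
P' = [217/241 190/241; 190/241 223/241]

x̄ = F·x = [-2, 3]
P̄ = F·P·Fᵀ + Q = [13 -14; -14 19]
y = z − H·x̄ = [13]
S = H·P̄·Hᵀ + R = [241]
K = P̄·Hᵀ·S⁻¹ = [54/241; -66/241]
x' = x̄ + K·y = [220/241, -135/241]
P' = (I − K·H)·P̄ = [217/241 190/241; 190/241 223/241]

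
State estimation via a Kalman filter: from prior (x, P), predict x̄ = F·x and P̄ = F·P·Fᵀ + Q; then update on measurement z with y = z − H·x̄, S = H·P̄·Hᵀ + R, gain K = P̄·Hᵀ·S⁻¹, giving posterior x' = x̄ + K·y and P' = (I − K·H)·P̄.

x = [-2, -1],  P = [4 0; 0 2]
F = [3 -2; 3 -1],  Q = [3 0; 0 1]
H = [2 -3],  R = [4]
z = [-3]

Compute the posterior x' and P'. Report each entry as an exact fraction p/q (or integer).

x̄ = F·x = [-4, -5]
P̄ = F·P·Fᵀ + Q = [47 40; 40 39]
y = z − H·x̄ = [-10]
S = H·P̄·Hᵀ + R = [63]
K = P̄·Hᵀ·S⁻¹ = [-26/63; -37/63]
x' = x̄ + K·y = [8/63, 55/63]
P' = (I − K·H)·P̄ = [2285/63 1558/63; 1558/63 1088/63]

x' = [8/63, 55/63]
P' = [2285/63 1558/63; 1558/63 1088/63]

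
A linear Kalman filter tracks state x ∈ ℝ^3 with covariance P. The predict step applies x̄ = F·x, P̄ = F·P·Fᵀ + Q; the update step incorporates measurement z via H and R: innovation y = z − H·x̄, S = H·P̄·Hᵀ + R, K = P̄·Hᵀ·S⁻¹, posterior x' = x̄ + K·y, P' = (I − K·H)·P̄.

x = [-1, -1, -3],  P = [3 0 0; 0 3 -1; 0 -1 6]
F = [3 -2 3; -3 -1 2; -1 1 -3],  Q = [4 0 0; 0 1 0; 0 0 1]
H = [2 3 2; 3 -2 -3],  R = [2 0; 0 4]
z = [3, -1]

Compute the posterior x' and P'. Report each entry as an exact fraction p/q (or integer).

x' = [670741/948239, -316807/948239, 1222920/948239]
P' = [805058/948239 -1545418/948239 1599330/948239; -1545418/948239 4067422/948239 -4196110/948239; 1599330/948239 -4196110/948239 4540742/948239]

x̄ = F·x = [-10, -2, 9]
P̄ = F·P·Fᵀ + Q = [109 22 -78; 22 59 -35; -78 -35 67]
y = z − H·x̄ = [11, 52]
S = H·P̄·Hᵀ + R = [457 463; 463 2544]
K = P̄·Hᵀ·S⁻¹ = [86261/948239 177005/948239; 359605/948239 -45692/948239; -154093/948239 -108004/948239]
x' = x̄ + K·y = [670741/948239, -316807/948239, 1222920/948239]
P' = (I − K·H)·P̄ = [805058/948239 -1545418/948239 1599330/948239; -1545418/948239 4067422/948239 -4196110/948239; 1599330/948239 -4196110/948239 4540742/948239]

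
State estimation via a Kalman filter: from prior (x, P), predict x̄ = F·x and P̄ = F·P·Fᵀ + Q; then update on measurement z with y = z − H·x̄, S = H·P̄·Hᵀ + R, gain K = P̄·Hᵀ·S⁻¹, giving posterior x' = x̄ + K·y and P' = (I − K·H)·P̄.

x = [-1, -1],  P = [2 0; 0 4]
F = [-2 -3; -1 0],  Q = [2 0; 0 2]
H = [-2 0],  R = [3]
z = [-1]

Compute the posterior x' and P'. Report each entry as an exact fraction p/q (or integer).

x̄ = F·x = [5, 1]
P̄ = F·P·Fᵀ + Q = [46 4; 4 4]
y = z − H·x̄ = [9]
S = H·P̄·Hᵀ + R = [187]
K = P̄·Hᵀ·S⁻¹ = [-92/187; -8/187]
x' = x̄ + K·y = [107/187, 115/187]
P' = (I − K·H)·P̄ = [138/187 12/187; 12/187 684/187]

x' = [107/187, 115/187]
P' = [138/187 12/187; 12/187 684/187]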